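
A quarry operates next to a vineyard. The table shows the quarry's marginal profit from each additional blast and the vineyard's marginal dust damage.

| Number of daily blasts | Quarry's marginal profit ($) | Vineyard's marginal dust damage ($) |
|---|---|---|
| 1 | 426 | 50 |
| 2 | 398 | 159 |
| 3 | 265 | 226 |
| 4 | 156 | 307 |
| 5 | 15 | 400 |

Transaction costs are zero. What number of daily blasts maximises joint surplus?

Bargaining reaches the level where marginal profit last exceeds marginal dust damage.
That holds through level 3 (265 ≥ 226) but not at 4 (156 < 307).

3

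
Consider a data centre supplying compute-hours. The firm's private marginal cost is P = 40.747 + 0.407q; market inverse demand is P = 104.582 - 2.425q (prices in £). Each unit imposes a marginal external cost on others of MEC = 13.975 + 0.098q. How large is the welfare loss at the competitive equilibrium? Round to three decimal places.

Market equilibrium (private): 40.747 + 0.407q = 104.582 - 2.425q → q_m = 22.5406.
Social marginal cost = private MC + MEC = 54.722 + 0.505q.
Set SMC = demand: 54.722 + 0.505q = 104.582 - 2.425q → q* = 17.0171.
The welfare-loss triangle has base |q_m − q*| and height MEC(q_m) (the vertical gap between SMC and demand is zero at q* and MEC at q_m).
DWL = ½ × 5.5235 × 16.1840 = 44.6962.

DWL = £44.696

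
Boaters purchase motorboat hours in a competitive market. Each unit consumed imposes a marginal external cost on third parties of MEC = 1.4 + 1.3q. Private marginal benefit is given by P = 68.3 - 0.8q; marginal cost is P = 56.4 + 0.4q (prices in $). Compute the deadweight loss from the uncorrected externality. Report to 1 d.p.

DWL = $40.9

Market equilibrium (private): 56.4 + 0.4q = 68.3 - 0.8q → q_m = 9.9167.
Social marginal benefit = demand − MEC = 66.9 - 2.1q.
Set SMB = MC: 66.9 - 2.1q = 56.4 + 0.4q → q* = 4.2000.
Height of the DWL triangle at q_m is MC(q_m) − SMB(q_m) = MEC(q_m) = 14.2917.
DWL = ½ × 5.7167 × 14.2917 = 40.8507.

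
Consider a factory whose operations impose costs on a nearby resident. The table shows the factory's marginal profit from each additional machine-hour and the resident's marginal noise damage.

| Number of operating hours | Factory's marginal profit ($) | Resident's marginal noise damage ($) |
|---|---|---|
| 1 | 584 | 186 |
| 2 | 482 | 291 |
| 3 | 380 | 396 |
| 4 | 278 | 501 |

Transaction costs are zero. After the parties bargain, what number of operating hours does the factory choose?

2

Bargaining reaches the level where marginal profit last exceeds marginal noise damage.
That holds through level 2 (482 ≥ 291) but not at 3 (380 < 396).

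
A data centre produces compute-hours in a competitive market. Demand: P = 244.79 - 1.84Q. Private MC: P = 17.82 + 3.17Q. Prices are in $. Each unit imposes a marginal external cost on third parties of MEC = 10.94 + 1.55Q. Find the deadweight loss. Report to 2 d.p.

Market equilibrium (private): 17.82 + 3.17Q = 244.79 - 1.84Q → Q_m = 45.3034.
Social marginal cost = private MC + MEC = 28.76 + 4.72Q.
Set SMC = demand: 28.76 + 4.72Q = 244.79 - 1.84Q → Q* = 32.9314.
The loss is the area between SMC and demand from Q* to Q_m; with linear curves that's a triangle of height MEC(Q_m).
DWL = ½ × 12.3720 × 81.1603 = 502.0576.

DWL = $502.06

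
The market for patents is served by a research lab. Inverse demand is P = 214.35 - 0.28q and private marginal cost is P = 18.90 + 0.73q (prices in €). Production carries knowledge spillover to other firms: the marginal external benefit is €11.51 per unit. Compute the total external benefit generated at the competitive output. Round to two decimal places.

Market equilibrium (private): 18.90 + 0.73q = 214.35 - 0.28q → q_m = 193.5149.
Total external benefit = MEB × q_m = 11.51 × 193.5149 = 2227.3565.

€2227.36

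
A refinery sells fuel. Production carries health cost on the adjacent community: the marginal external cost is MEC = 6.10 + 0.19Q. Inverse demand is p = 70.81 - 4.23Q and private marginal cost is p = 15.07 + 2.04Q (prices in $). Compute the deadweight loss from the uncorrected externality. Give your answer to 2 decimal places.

DWL = $4.70

Market equilibrium (private): 15.07 + 2.04Q = 70.81 - 4.23Q → Q_m = 8.8900.
Social marginal cost = private MC + MEC = 21.17 + 2.23Q.
Set SMC = demand: 21.17 + 2.23Q = 70.81 - 4.23Q → Q* = 7.6842.
The loss is the area between SMC and demand from Q* to Q_m; with linear curves that's a triangle of height MEC(Q_m).
DWL = ½ × 1.2058 × 7.7891 = 4.6960.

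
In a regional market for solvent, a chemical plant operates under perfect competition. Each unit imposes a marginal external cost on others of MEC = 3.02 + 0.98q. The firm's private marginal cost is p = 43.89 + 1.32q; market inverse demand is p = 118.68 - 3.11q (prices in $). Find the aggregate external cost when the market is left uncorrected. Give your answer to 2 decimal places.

Market equilibrium (private): 43.89 + 1.32q = 118.68 - 3.11q → q_m = 16.8826.
Total external cost = ∫₀^{q_m} (3.02 + 0.98q) dq = 3.02×16.8826 + ½×0.98×16.8826² = 190.6463.

$190.65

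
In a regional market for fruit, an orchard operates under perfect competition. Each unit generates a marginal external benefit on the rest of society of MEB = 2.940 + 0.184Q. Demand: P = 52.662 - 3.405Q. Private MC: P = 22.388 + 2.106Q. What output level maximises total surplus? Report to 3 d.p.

Social marginal cost = private MC − MEB = 19.448 + 1.922Q.
Set SMC = demand: 19.448 + 1.922Q = 52.662 - 3.405Q → Q* = 6.2350.

Q* = 6.235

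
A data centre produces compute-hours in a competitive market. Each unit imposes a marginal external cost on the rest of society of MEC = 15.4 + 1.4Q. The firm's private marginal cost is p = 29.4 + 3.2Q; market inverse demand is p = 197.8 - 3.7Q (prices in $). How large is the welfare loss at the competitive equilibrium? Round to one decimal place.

DWL = $148.0

Market equilibrium (private): 29.4 + 3.2Q = 197.8 - 3.7Q → Q_m = 24.4058.
Social marginal cost = private MC + MEC = 44.8 + 4.6Q.
Set SMC = demand: 44.8 + 4.6Q = 197.8 - 3.7Q → Q* = 18.4337.
Between Q* and Q_m the wedge SMC − demand runs linearly from 0 to MEC(Q_m), so the loss is a triangle.
DWL = ½ × 5.9721 × 49.5681 = 148.0128.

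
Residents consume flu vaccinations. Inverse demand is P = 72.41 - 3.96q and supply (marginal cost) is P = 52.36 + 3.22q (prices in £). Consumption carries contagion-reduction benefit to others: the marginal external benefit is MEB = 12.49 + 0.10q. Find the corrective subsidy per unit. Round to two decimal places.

subsidy = £12.95 per unit

Social marginal benefit = demand + MEB = 84.90 - 3.86q.
Set SMB = MC: 84.90 - 3.86q = 52.36 + 3.22q → q* = 4.5960.
The Pigouvian subsidy equals MEB at q*: 12.49 + 0.10×4.5960 = 12.9496.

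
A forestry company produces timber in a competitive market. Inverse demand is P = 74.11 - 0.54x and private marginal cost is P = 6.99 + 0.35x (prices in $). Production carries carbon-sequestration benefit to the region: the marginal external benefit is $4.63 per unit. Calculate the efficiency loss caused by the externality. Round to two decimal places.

DWL = $12.04

Market equilibrium (private): 6.99 + 0.35x = 74.11 - 0.54x → x_m = 75.4157.
Social marginal cost = private MC − MEB = 2.36 + 0.35x.
Set SMC = demand: 2.36 + 0.35x = 74.11 - 0.54x → x* = 80.6180.
The welfare-loss triangle has base |x_m − x*| and height MEB(x_m) (the vertical gap between SMC and demand is zero at x* and MEB at x_m).
DWL = ½ × 5.2023 × 4.6300 = 12.0433.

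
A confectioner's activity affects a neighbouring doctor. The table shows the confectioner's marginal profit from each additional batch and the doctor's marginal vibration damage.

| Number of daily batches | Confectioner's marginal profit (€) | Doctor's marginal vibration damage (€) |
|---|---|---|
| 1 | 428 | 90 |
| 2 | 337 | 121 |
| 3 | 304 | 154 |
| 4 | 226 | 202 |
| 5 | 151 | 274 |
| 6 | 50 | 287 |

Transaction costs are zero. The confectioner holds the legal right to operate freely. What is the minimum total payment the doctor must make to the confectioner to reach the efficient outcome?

€201

Left alone the confectioner would choose level 6 (marginal profit stays positive).
Efficient level: k* = 4 (marginal profit ≥ marginal vibration damage through 4).
The doctor must at least cover the confectioner's forgone profit from cutting 6→4: 151 + 50 = 201.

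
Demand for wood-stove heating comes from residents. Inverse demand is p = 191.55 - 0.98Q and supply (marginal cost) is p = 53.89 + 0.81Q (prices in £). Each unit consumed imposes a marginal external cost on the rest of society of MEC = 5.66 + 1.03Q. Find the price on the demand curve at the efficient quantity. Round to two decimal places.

Social marginal benefit = demand − MEC = 185.89 - 2.01Q.
Set SMB = MC: 185.89 - 2.01Q = 53.89 + 0.81Q → Q* = 46.8085.
Consumer price on the demand curve at Q*: 191.55 − 0.98×46.8085 = 145.6777.

P = £145.68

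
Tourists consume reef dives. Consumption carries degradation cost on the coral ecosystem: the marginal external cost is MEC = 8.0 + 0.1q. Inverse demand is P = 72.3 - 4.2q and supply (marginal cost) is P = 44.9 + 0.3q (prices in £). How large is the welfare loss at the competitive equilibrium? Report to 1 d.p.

DWL = £8.1

Market equilibrium (private): 44.9 + 0.3q = 72.3 - 4.2q → q_m = 6.0889.
Social marginal benefit = demand − MEC = 64.3 - 4.3q.
Set SMB = MC: 64.3 - 4.3q = 44.9 + 0.3q → q* = 4.2174.
The loss is the area between SMB and MC from q* to q_m; with linear curves that's a triangle of height MEC(q_m).
DWL = ½ × 1.8715 × 8.6089 = 8.0558.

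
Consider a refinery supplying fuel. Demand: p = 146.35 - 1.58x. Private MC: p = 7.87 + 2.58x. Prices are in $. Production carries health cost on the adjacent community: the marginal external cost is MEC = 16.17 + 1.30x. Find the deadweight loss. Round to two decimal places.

DWL = $323.60

Market equilibrium (private): 7.87 + 2.58x = 146.35 - 1.58x → x_m = 33.2885.
Social marginal cost = private MC + MEC = 24.04 + 3.88x.
Set SMC = demand: 24.04 + 3.88x = 146.35 - 1.58x → x* = 22.4011.
Between x* and x_m the wedge SMC − demand runs linearly from 0 to MEC(x_m), so the loss is a triangle.
DWL = ½ × 10.8874 × 59.4450 = 323.6007.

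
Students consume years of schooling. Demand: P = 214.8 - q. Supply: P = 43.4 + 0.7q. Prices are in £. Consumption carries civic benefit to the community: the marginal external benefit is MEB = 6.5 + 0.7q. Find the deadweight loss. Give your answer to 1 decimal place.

DWL = £2970.4

Market equilibrium (private): 43.4 + 0.7q = 214.8 - q → q_m = 100.8235.
Social marginal benefit = demand + MEB = 221.3 - 0.3q.
Set SMB = MC: 221.3 - 0.3q = 43.4 + 0.7q → q* = 177.9000.
The welfare-loss triangle has base |q_m − q*| and height MEB(q_m) (the vertical gap between SMB and MC is zero at q* and MEB at q_m).
DWL = ½ × 77.0765 × 77.0765 = 2970.3934.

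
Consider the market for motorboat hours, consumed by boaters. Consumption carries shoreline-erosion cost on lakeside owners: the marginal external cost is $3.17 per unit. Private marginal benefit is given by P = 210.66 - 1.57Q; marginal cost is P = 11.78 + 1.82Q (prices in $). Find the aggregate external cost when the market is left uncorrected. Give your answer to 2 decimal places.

Market equilibrium (private): 11.78 + 1.82Q = 210.66 - 1.57Q → Q_m = 58.6667.
Total external cost = MEC × Q_m = 3.17 × 58.6667 = 185.9734.

$185.97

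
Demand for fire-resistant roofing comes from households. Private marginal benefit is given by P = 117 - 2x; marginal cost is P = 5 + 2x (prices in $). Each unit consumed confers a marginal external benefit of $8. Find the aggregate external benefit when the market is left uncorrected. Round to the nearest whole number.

$224

Market equilibrium (private): 5 + 2x = 117 - 2x → x_m = 28.0000.
Total external benefit = MEB × x_m = 8 × 28.0000 = 224.0000.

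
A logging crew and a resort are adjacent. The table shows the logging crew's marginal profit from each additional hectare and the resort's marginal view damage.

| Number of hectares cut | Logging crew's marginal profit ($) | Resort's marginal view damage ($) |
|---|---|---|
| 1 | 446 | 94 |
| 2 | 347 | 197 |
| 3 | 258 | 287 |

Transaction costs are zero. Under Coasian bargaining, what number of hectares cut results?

2

Bargaining reaches the level where marginal profit last exceeds marginal view damage.
That holds through level 2 (347 ≥ 197) but not at 3 (258 < 287).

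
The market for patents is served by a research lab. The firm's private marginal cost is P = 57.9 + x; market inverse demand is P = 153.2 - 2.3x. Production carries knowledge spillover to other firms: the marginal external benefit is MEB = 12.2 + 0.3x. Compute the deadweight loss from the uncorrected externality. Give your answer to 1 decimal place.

Market equilibrium (private): 57.9 + x = 153.2 - 2.3x → x_m = 28.8788.
Social marginal cost = private MC − MEB = 45.7 + 0.7x.
Set SMC = demand: 45.7 + 0.7x = 153.2 - 2.3x → x* = 35.8333.
The welfare-loss triangle has base |x_m − x*| and height MEB(x_m) (the vertical gap between SMC and demand is zero at x* and MEB at x_m).
DWL = ½ × 6.9545 × 20.8636 = 72.5480.

DWL = 72.5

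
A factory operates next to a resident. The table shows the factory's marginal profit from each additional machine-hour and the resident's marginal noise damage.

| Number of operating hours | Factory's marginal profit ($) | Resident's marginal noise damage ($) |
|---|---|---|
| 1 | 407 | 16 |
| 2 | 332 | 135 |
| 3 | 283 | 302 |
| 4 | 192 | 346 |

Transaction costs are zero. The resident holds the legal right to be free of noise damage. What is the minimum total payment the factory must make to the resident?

$151

Efficient level: marginal profit ≥ marginal noise damage through level 2, so k* = 2.
With the resident holding the right, the factory must at least compensate total damage at k*: 16 + 135 = 151.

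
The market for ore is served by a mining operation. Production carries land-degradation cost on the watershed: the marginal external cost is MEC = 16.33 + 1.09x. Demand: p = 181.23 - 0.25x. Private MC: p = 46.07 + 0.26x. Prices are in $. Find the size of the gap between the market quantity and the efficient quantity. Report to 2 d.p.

190.75 units

Market equilibrium (private): 46.07 + 0.26x = 181.23 - 0.25x → x_m = 265.0196.
Social marginal cost = private MC + MEC = 62.40 + 1.35x.
Set SMC = demand: 62.40 + 1.35x = 181.23 - 0.25x → x* = 74.2688.
Gap = |265.0196 − 74.2688| = 190.7508.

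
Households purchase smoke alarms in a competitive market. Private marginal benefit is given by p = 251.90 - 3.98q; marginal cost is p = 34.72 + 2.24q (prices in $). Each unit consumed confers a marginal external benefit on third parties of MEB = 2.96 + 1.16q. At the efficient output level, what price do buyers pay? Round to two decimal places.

Social marginal benefit = demand + MEB = 254.86 - 2.82q.
Set SMB = MC: 254.86 - 2.82q = 34.72 + 2.24q → q* = 43.5059.
Consumer price on the demand curve at q*: 251.90 − 3.98×43.5059 = 78.7465.

P = $78.75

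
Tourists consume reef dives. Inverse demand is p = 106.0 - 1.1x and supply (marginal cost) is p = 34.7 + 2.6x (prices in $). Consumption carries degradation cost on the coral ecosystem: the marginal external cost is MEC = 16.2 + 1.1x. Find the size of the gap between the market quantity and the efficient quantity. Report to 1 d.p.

Market equilibrium (private): 34.7 + 2.6x = 106.0 - 1.1x → x_m = 19.2703.
Social marginal benefit = demand − MEC = 89.8 - 2.2x.
Set SMB = MC: 89.8 - 2.2x = 34.7 + 2.6x → x* = 11.4792.
Gap = |19.2703 − 11.4792| = 7.7911.

7.8 units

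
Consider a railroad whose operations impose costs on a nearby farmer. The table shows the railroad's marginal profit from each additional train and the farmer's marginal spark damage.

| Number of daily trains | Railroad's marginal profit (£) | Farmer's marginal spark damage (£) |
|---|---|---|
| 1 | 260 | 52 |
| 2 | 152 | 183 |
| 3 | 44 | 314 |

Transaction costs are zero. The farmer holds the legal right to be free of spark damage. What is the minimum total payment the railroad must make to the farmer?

£52

Efficient level: marginal profit ≥ marginal spark damage through level 1, so k* = 1.
With the farmer holding the right, the railroad must at least compensate total damage at k*: 52 = 52.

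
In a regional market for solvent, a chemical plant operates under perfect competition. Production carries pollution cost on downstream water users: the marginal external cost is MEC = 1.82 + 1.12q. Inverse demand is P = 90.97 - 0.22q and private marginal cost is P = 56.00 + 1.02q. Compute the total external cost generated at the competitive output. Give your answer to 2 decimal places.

496.71

Market equilibrium (private): 56.00 + 1.02q = 90.97 - 0.22q → q_m = 28.2016.
Total external cost = ∫₀^{q_m} (1.82 + 1.12q) dq = 1.82×28.2016 + ½×1.12×28.2016² = 496.7118.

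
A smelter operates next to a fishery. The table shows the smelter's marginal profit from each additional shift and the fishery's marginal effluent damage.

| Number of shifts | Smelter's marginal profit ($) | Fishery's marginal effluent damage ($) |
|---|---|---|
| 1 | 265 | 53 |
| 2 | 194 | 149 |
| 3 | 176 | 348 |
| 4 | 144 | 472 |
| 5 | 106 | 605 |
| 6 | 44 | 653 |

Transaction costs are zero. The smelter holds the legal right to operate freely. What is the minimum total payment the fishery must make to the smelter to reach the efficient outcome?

$470

Left alone the smelter would choose level 6 (marginal profit stays positive).
Efficient level: k* = 2 (marginal profit ≥ marginal effluent damage through 2).
The fishery must at least cover the smelter's forgone profit from cutting 6→2: 176 + 144 + 106 + 44 = 470.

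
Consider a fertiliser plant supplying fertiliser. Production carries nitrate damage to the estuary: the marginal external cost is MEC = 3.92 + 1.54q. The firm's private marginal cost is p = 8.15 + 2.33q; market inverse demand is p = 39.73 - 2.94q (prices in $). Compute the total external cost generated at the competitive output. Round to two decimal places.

$51.14

Market equilibrium (private): 8.15 + 2.33q = 39.73 - 2.94q → q_m = 5.9924.
Total external cost = ∫₀^{q_m} (3.92 + 1.54q) dq = 3.92×5.9924 + ½×1.54×5.9924² = 51.1400.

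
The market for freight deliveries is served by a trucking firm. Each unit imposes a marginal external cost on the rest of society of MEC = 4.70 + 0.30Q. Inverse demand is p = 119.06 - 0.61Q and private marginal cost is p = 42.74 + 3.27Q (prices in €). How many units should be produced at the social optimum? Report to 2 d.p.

Q* = 17.13

Social marginal cost = private MC + MEC = 47.44 + 3.57Q.
Set SMC = demand: 47.44 + 3.57Q = 119.06 - 0.61Q → Q* = 17.1340.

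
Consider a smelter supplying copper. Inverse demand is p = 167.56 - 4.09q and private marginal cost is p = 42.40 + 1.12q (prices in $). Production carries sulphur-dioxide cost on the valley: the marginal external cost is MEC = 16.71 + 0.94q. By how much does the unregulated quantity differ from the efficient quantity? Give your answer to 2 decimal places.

Market equilibrium (private): 42.40 + 1.12q = 167.56 - 4.09q → q_m = 24.0230.
Social marginal cost = private MC + MEC = 59.11 + 2.06q.
Set SMC = demand: 59.11 + 2.06q = 167.56 - 4.09q → q* = 17.6341.
Gap = |24.0230 − 17.6341| = 6.3889.

6.39 units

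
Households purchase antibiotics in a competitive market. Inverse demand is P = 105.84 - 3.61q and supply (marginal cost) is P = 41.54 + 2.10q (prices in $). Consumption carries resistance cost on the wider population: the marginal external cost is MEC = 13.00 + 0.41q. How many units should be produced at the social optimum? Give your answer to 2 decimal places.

q* = 8.38

Social marginal benefit = demand − MEC = 92.84 - 4.02q.
Set SMB = MC: 92.84 - 4.02q = 41.54 + 2.10q → q* = 8.3824.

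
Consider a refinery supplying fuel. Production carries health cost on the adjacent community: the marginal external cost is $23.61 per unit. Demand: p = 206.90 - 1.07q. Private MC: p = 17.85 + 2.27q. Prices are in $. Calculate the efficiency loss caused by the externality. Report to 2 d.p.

DWL = $83.45

Market equilibrium (private): 17.85 + 2.27q = 206.90 - 1.07q → q_m = 56.6018.
Social marginal cost = private MC + MEC = 41.46 + 2.27q.
Set SMC = demand: 41.46 + 2.27q = 206.90 - 1.07q → q* = 49.5329.
The loss is the area between SMC and demand from q* to q_m; with linear curves that's a triangle of height MEC(q_m).
DWL = ½ × 7.0689 × 23.6100 = 83.4484.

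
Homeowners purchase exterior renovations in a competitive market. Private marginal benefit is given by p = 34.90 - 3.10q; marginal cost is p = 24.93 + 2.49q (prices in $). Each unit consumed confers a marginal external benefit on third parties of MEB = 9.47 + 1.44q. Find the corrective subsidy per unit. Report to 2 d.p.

subsidy = $16.22 per unit

Social marginal benefit = demand + MEB = 44.37 - 1.66q.
Set SMB = MC: 44.37 - 1.66q = 24.93 + 2.49q → q* = 4.6843.
The Pigouvian subsidy equals MEB at q*: 9.47 + 1.44×4.6843 = 16.2154.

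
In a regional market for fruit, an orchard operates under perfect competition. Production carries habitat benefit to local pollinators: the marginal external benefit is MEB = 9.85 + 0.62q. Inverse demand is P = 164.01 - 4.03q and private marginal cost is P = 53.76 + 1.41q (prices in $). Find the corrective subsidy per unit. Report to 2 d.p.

Social marginal cost = private MC − MEB = 43.91 + 0.79q.
Set SMC = demand: 43.91 + 0.79q = 164.01 - 4.03q → q* = 24.9170.
The Pigouvian subsidy equals MEB at q*: 9.85 + 0.62×24.9170 = 25.2985.

subsidy = $25.30 per unit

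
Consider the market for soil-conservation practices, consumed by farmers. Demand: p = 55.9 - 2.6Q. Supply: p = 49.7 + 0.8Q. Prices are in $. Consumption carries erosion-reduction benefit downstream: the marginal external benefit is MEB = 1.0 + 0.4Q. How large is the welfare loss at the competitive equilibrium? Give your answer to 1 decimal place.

Market equilibrium (private): 49.7 + 0.8Q = 55.9 - 2.6Q → Q_m = 1.8235.
Social marginal benefit = demand + MEB = 56.9 - 2.2Q.
Set SMB = MC: 56.9 - 2.2Q = 49.7 + 0.8Q → Q* = 2.4000.
Height of the DWL triangle at Q_m is SMB(Q_m) − MC(Q_m) = MEB(Q_m) = 1.7294.
DWL = ½ × 0.5765 × 1.7294 = 0.4985.

DWL = $0.5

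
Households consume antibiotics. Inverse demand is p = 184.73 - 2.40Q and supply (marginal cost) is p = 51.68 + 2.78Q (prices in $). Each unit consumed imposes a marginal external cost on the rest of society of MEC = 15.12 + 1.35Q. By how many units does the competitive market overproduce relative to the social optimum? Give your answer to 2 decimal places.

Market equilibrium (private): 51.68 + 2.78Q = 184.73 - 2.40Q → Q_m = 25.6853.
Social marginal benefit = demand − MEC = 169.61 - 3.75Q.
Set SMB = MC: 169.61 - 3.75Q = 51.68 + 2.78Q → Q* = 18.0597.
Gap = |25.6853 − 18.0597| = 7.6256.

7.63 units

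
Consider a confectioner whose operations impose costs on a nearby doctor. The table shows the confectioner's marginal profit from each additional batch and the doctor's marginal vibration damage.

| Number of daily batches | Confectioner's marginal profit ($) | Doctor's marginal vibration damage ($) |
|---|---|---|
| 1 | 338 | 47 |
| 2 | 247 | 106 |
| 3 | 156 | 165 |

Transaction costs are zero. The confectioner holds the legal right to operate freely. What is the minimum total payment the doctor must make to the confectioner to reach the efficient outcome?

Left alone the confectioner would choose level 3 (marginal profit stays positive).
Efficient level: k* = 2 (marginal profit ≥ marginal vibration damage through 2).
The doctor must at least cover the confectioner's forgone profit from cutting 3→2: 156 = 156.

$156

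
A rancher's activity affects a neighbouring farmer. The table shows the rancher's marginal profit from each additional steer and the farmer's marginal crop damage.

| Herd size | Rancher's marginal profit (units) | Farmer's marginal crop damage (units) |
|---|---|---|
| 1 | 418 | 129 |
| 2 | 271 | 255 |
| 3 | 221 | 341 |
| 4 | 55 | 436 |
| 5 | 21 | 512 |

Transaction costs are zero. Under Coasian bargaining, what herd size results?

2

Bargaining reaches the level where marginal profit last exceeds marginal crop damage.
That holds through level 2 (271 ≥ 255) but not at 3 (221 < 341).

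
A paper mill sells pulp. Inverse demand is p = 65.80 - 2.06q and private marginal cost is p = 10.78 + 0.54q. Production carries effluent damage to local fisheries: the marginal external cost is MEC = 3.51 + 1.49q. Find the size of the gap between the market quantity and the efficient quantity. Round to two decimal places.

8.57 units

Market equilibrium (private): 10.78 + 0.54q = 65.80 - 2.06q → q_m = 21.1615.
Social marginal cost = private MC + MEC = 14.29 + 2.03q.
Set SMC = demand: 14.29 + 2.03q = 65.80 - 2.06q → q* = 12.5941.
Gap = |21.1615 − 12.5941| = 8.5674.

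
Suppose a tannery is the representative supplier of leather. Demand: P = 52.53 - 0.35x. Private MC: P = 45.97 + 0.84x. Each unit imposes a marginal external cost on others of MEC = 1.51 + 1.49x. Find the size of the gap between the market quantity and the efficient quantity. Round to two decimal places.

3.63 units

Market equilibrium (private): 45.97 + 0.84x = 52.53 - 0.35x → x_m = 5.5126.
Social marginal cost = private MC + MEC = 47.48 + 2.33x.
Set SMC = demand: 47.48 + 2.33x = 52.53 - 0.35x → x* = 1.8843.
Gap = |5.5126 − 1.8843| = 3.6283.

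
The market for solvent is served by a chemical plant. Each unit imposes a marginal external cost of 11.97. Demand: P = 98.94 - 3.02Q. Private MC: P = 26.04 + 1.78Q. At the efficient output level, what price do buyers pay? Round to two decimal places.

P = 60.60

Social marginal cost = private MC + MEC = 38.01 + 1.78Q.
Set SMC = demand: 38.01 + 1.78Q = 98.94 - 3.02Q → Q* = 12.6938.
Consumer price on the demand curve at Q*: 98.94 − 3.02×12.6938 = 60.6047.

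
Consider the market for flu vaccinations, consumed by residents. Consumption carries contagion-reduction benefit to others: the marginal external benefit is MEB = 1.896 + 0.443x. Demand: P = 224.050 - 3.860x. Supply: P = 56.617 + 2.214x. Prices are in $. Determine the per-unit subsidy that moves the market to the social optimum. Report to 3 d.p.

subsidy = $15.217 per unit

Social marginal benefit = demand + MEB = 225.946 - 3.417x.
Set SMB = MC: 225.946 - 3.417x = 56.617 + 2.214x → x* = 30.0709.
The Pigouvian subsidy equals MEB at x*: 1.896 + 0.443×30.0709 = 15.2174.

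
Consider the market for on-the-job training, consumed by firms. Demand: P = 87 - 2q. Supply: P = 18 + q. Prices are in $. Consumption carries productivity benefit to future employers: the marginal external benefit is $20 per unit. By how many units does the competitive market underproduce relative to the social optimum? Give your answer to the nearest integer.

7 units

Market equilibrium (private): 18 + q = 87 - 2q → q_m = 23.0000.
Social marginal benefit = demand + MEB = 107 - 2q.
Set SMB = MC: 107 - 2q = 18 + q → q* = 29.6667.
Gap = |23.0000 − 29.6667| = 6.6667.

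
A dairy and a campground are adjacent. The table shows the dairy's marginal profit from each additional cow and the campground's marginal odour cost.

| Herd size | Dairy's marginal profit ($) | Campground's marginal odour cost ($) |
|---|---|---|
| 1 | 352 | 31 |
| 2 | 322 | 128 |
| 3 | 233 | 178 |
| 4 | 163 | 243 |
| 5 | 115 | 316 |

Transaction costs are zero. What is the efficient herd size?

Bargaining reaches the level where marginal profit last exceeds marginal odour cost.
That holds through level 3 (233 ≥ 178) but not at 4 (163 < 243).

3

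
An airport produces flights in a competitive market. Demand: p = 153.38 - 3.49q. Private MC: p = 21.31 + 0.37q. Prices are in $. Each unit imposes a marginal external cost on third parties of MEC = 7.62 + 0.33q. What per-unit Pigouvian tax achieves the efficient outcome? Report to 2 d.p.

Social marginal cost = private MC + MEC = 28.93 + 0.70q.
Set SMC = demand: 28.93 + 0.70q = 153.38 - 3.49q → q* = 29.7017.
The Pigouvian tax equals MEC at q*: 7.62 + 0.33×29.7017 = 17.4216.

tax = $17.42 per unit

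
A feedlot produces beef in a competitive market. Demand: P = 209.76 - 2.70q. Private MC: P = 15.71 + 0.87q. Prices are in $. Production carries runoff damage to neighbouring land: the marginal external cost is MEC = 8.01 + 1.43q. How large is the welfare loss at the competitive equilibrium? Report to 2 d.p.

Market equilibrium (private): 15.71 + 0.87q = 209.76 - 2.70q → q_m = 54.3557.
Social marginal cost = private MC + MEC = 23.72 + 2.30q.
Set SMC = demand: 23.72 + 2.30q = 209.76 - 2.70q → q* = 37.2080.
Height of the DWL triangle at q_m is SMC(q_m) − demand(q_m) = MEC(q_m) = 85.7387.
DWL = ½ × 17.1477 × 85.7387 = 735.1108.

DWL = $735.11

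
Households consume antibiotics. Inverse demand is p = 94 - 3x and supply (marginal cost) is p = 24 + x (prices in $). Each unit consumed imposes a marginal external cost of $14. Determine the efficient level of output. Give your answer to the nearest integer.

Social marginal benefit = demand − MEC = 80 - 3x.
Set SMB = MC: 80 - 3x = 24 + x → x* = 14.0000.

x* = 14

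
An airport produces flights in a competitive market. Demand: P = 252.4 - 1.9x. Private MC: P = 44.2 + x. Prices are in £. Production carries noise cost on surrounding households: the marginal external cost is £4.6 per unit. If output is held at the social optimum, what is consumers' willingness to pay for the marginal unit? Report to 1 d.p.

P = £119.0

Social marginal cost = private MC + MEC = 48.8 + x.
Set SMC = demand: 48.8 + x = 252.4 - 1.9x → x* = 70.2069.
Consumer price on the demand curve at x*: 252.4 − 1.9×70.2069 = 119.0069.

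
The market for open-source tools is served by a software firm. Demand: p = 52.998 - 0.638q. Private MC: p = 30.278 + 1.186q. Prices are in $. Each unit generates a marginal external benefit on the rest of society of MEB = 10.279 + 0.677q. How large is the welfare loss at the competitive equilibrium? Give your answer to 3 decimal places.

DWL = $152.629

Market equilibrium (private): 30.278 + 1.186q = 52.998 - 0.638q → q_m = 12.4561.
Social marginal cost = private MC − MEB = 19.999 + 0.509q.
Set SMC = demand: 19.999 + 0.509q = 52.998 - 0.638q → q* = 28.7698.
The welfare-loss triangle has base |q_m − q*| and height MEB(q_m) (the vertical gap between SMC and demand is zero at q* and MEB at q_m).
DWL = ½ × 16.3137 × 18.7118 = 152.6293.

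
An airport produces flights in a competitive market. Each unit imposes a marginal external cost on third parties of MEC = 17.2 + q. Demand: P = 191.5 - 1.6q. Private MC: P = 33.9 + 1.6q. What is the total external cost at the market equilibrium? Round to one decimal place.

2059.9

Market equilibrium (private): 33.9 + 1.6q = 191.5 - 1.6q → q_m = 49.2500.
Total external cost = ∫₀^{q_m} (17.2 + 1.0q) dq = 17.2×49.2500 + ½×1.0×49.2500² = 2059.8813.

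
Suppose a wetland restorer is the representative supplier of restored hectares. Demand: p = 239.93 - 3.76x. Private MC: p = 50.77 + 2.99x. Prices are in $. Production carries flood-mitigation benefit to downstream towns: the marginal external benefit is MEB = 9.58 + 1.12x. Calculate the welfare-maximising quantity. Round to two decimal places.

Social marginal cost = private MC − MEB = 41.19 + 1.87x.
Set SMC = demand: 41.19 + 1.87x = 239.93 - 3.76x → x* = 35.3002.

x* = 35.30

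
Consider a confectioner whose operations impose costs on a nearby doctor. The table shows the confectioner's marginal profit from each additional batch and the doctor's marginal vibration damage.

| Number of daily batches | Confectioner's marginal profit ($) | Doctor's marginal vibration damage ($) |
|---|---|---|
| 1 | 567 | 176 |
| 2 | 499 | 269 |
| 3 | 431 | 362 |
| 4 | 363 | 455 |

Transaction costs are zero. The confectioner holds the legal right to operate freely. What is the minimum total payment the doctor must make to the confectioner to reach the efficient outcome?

Left alone the confectioner would choose level 4 (marginal profit stays positive).
Efficient level: k* = 3 (marginal profit ≥ marginal vibration damage through 3).
The doctor must at least cover the confectioner's forgone profit from cutting 4→3: 363 = 363.

$363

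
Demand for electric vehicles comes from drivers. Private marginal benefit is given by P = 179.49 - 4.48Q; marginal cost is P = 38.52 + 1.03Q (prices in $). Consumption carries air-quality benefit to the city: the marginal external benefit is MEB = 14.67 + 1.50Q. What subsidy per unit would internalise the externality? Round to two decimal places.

Social marginal benefit = demand + MEB = 194.16 - 2.98Q.
Set SMB = MC: 194.16 - 2.98Q = 38.52 + 1.03Q → Q* = 38.8130.
The Pigouvian subsidy equals MEB at Q*: 14.67 + 1.50×38.8130 = 72.8895.

subsidy = $72.89 per unit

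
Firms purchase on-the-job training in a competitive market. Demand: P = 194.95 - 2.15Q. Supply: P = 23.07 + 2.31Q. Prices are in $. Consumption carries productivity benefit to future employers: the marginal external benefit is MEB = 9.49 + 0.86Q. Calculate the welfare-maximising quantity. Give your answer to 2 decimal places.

Social marginal benefit = demand + MEB = 204.44 - 1.29Q.
Set SMB = MC: 204.44 - 1.29Q = 23.07 + 2.31Q → Q* = 50.3806.

Q* = 50.38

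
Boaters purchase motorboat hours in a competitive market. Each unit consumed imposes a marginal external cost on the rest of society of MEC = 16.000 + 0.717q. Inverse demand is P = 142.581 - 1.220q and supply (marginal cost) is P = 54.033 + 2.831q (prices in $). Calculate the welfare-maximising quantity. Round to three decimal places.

q* = 15.216

Social marginal benefit = demand − MEC = 126.581 - 1.937q.
Set SMB = MC: 126.581 - 1.937q = 54.033 + 2.831q → q* = 15.2156.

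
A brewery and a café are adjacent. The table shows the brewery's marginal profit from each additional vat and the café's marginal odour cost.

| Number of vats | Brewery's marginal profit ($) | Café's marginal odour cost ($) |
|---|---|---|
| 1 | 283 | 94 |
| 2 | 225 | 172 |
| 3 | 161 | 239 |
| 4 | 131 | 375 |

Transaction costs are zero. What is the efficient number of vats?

2

Bargaining reaches the level where marginal profit last exceeds marginal odour cost.
That holds through level 2 (225 ≥ 172) but not at 3 (161 < 239).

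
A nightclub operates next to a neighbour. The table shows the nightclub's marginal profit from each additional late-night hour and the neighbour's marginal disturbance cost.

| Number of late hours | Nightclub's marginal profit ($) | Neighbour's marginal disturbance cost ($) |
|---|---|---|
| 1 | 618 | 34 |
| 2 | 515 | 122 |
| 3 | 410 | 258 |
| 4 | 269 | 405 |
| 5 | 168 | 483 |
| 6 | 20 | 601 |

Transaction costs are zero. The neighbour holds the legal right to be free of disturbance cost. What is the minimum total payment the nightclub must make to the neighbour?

Efficient level: marginal profit ≥ marginal disturbance cost through level 3, so k* = 3.
With the neighbour holding the right, the nightclub must at least compensate total damage at k*: 34 + 122 + 258 = 414.

$414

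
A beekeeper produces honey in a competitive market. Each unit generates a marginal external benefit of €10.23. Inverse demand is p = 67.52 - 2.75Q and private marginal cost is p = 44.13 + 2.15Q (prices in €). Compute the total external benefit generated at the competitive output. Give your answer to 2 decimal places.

€48.83

Market equilibrium (private): 44.13 + 2.15Q = 67.52 - 2.75Q → Q_m = 4.7735.
Total external benefit = MEB × Q_m = 10.23 × 4.7735 = 48.8329.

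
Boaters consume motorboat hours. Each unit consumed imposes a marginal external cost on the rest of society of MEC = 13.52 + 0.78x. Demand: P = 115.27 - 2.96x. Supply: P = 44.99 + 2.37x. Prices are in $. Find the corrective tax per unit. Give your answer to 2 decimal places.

Social marginal benefit = demand − MEC = 101.75 - 3.74x.
Set SMB = MC: 101.75 - 3.74x = 44.99 + 2.37x → x* = 9.2897.
The Pigouvian tax equals MEC at x*: 13.52 + 0.78×9.2897 = 20.7660.

tax = $20.77 per unit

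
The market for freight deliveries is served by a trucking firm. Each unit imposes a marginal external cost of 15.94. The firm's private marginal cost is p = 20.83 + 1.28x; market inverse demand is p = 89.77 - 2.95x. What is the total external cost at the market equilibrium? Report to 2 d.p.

Market equilibrium (private): 20.83 + 1.28x = 89.77 - 2.95x → x_m = 16.2979.
Total external cost = MEC × x_m = 15.94 × 16.2979 = 259.7885.

259.79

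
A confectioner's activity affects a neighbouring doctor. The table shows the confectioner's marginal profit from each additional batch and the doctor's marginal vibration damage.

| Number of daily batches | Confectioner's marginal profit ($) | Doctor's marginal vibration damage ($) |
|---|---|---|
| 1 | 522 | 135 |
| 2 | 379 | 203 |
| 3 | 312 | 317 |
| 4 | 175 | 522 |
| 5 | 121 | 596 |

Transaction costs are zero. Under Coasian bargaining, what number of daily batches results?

Bargaining reaches the level where marginal profit last exceeds marginal vibration damage.
That holds through level 2 (379 ≥ 203) but not at 3 (312 < 317).

2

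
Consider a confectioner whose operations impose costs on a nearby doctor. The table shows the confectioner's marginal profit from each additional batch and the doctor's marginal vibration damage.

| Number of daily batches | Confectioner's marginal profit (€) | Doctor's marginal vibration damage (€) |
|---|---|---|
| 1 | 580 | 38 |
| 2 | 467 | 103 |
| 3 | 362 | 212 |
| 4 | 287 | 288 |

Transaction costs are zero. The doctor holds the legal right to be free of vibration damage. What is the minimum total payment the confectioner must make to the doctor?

€353

Efficient level: marginal profit ≥ marginal vibration damage through level 3, so k* = 3.
With the doctor holding the right, the confectioner must at least compensate total damage at k*: 38 + 103 + 212 = 353.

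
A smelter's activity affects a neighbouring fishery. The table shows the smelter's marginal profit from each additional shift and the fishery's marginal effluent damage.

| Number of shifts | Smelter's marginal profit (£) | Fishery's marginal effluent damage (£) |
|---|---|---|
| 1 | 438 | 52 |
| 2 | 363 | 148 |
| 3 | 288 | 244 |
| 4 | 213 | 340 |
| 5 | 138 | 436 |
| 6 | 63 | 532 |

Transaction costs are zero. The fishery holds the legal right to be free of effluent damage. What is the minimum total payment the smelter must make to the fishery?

£444

Efficient level: marginal profit ≥ marginal effluent damage through level 3, so k* = 3.
With the fishery holding the right, the smelter must at least compensate total damage at k*: 52 + 148 + 244 = 444.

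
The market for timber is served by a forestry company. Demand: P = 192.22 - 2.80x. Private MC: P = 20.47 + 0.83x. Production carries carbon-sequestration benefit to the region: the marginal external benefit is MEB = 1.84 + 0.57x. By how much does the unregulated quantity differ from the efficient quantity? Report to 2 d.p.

9.41 units

Market equilibrium (private): 20.47 + 0.83x = 192.22 - 2.80x → x_m = 47.3140.
Social marginal cost = private MC − MEB = 18.63 + 0.26x.
Set SMC = demand: 18.63 + 0.26x = 192.22 - 2.80x → x* = 56.7288.
Gap = |47.3140 − 56.7288| = 9.4148.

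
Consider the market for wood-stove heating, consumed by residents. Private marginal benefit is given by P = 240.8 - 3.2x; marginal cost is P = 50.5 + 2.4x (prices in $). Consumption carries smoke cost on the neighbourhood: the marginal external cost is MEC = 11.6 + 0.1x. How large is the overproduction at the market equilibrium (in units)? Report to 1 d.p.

Market equilibrium (private): 50.5 + 2.4x = 240.8 - 3.2x → x_m = 33.9821.
Social marginal benefit = demand − MEC = 229.2 - 3.3x.
Set SMB = MC: 229.2 - 3.3x = 50.5 + 2.4x → x* = 31.3509.
Gap = |33.9821 − 31.3509| = 2.6312.

2.6 units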